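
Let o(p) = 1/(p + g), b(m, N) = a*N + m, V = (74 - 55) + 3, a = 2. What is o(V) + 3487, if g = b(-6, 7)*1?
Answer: 104611/30 ≈ 3487.0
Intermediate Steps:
V = 22 (V = 19 + 3 = 22)
b(m, N) = m + 2*N (b(m, N) = 2*N + m = m + 2*N)
g = 8 (g = (-6 + 2*7)*1 = (-6 + 14)*1 = 8*1 = 8)
o(p) = 1/(8 + p) (o(p) = 1/(p + 8) = 1/(8 + p))
o(V) + 3487 = 1/(8 + 22) + 3487 = 1/30 + 3487 = 104611/30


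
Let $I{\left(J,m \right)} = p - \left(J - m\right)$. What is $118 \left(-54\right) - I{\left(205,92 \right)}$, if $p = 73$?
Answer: $-6332$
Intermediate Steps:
$I{\left(J,m \right)} = 73 + m - J$ ($I{\left(J,m \right)} = 73 - \left(J - m\right) = 73 + m - J$)
$118 \left(-54\right) - I{\left(205,92 \right)} = 118 \left(-54\right) - \left(73 + 92 - 205\right) = -6372 - \left(73 + 92 - 205\right) = -6372 - -40 = -6372 + 40 = -6332$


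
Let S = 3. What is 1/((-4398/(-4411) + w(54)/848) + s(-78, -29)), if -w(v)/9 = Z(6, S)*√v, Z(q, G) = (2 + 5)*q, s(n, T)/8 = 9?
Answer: 42555912245440/3100200988014231 + 259866636876*√6/1033400329338077 ≈ 0.014343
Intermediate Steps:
s(n, T) = 72 (s(n, T) = 8*9 = 72)
Z(q, G) = 7*q
w(v) = -378*√v (w(v) = -9*7*6*√v = -378*√v)
1/((-4398/(-4411) + w(54)/848) + s(-78, -29)) = 1/((-4398/(-4411) - 1134*√6/848) + 72) = 1/((-4398*(-1/4411) - 1134*√6*(1/848)) + 72) = 1/((4398/4411 - 1134*√6*(1/848)) + 72) = 1/((4398/4411 - 567*√6/424) + 72) = 1/(321990/4411 - 567*√6/424)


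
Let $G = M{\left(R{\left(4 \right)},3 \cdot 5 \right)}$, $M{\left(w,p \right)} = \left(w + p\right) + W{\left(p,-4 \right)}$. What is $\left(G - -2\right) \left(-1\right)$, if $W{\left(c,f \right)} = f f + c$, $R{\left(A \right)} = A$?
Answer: $-52$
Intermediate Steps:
$W{\left(c,f \right)} = c + f^{2}$ ($W{\left(c,f \right)} = f^{2} + c = c + f^{2}$)
$M{\left(w,p \right)} = 16 + w + 2 p$ ($M{\left(w,p \right)} = \left(w + p\right) + \left(p + \left(-4\right)^{2}\right) = \left(p + w\right) + \left(p + 16\right) = \left(p + w\right) + \left(16 + p\right) = 16 + w + 2 p$)
$G = 50$ ($G = 16 + 4 + 2 \cdot 3 \cdot 5 = 16 + 4 + 2 \cdot 15 = 16 + 4 + 30 = 50$)
$\left(G - -2\right) \left(-1\right) = \left(50 - -2\right) \left(-1\right) = \left(50 + \left(-2 + 4\right)\right) \left(-1\right) = \left(50 + 2\right) \left(-1\right) = 52 \left(-1\right) = -52$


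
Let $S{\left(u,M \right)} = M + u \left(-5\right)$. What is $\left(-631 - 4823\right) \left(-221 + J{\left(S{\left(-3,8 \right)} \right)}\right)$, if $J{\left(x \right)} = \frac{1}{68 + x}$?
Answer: $\frac{109679940}{91} \approx 1.2053 \cdot 10^{6}$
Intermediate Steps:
$S{\left(u,M \right)} = M - 5 u$
$\left(-631 - 4823\right) \left(-221 + J{\left(S{\left(-3,8 \right)} \right)}\right) = \left(-631 - 4823\right) \left(-221 + \frac{1}{68 + \left(8 - -15\right)}\right) = - 5454 \left(-221 + \frac{1}{68 + \left(8 + 15\right)}\right) = - 5454 \left(-221 + \frac{1}{68 + 23}\right) = - 5454 \left(-221 + \frac{1}{91}\right) = \left(-5454\right) \left(- \frac{20110}{91}\right) = \frac{109679940}{91}$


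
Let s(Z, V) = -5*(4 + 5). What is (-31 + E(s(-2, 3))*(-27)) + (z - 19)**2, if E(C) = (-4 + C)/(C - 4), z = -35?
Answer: 2858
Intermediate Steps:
s(Z, V) = -45 (s(Z, V) = -5*9 = -45)
E(C) = 1 (E(C) = (-4 + C)/(-4 + C) = 1)
(-31 + E(s(-2, 3))*(-27)) + (z - 19)**2 = (-31 + 1*(-27)) + (-35 - 19)**2 = (-31 - 27) + (-54)**2 = -58 + 2916 = 2858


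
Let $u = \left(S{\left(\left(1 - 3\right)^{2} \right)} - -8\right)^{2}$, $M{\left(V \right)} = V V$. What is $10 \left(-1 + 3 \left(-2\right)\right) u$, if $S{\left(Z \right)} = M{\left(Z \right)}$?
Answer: $-40320$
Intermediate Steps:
$M{\left(V \right)} = V^{2}$
$S{\left(Z \right)} = Z^{2}$
$u = 576$ ($u = \left(\left(\left(1 - 3\right)^{2}\right)^{2} - -8\right)^{2} = \left(\left(\left(-2\right)^{2}\right)^{2} + 8\right)^{2} = \left(4^{2} + 8\right)^{2} = \left(16 + 8\right)^{2} = 24^{2} = 576$)
$10 \left(-1 + 3 \left(-2\right)\right) u = 10 \left(-1 + 3 \left(-2\right)\right) 576 = 10 \left(-1 - 6\right) 576 = 10 \left(-7\right) 576 = \left(-70\right) 576 = -40320$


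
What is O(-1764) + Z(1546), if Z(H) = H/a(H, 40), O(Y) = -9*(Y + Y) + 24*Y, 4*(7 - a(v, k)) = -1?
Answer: -300752/29 ≈ -10371.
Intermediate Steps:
a(v, k) = 29/4 (a(v, k) = 7 - 1/4*(-1) = 7 + 1/4 = 29/4)
O(Y) = 6*Y (O(Y) = -18*Y + 24*Y = 6*Y)
Z(H) = 4*H/29 (Z(H) = H/(29/4) = H*(4/29) = 4*H/29)
O(-1764) + Z(1546) = 6*(-1764) + (4/29)*1546 = -10584 + 6184/29 = -300752/29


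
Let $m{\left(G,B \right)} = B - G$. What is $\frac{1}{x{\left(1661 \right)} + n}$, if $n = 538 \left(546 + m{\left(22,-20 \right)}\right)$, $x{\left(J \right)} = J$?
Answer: $\frac{1}{272813} \approx 3.6655 \cdot 10^{-6}$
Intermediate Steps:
$n = 271152$ ($n = 538 \left(546 - 42\right) = 538 \cdot 504 = 271152$)
$\frac{1}{x{\left(1661 \right)} + n} = \frac{1}{1661 + 271152} = \frac{1}{272813}$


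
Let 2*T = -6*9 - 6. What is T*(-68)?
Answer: 2040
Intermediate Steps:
T = -30 (T = (-6*9 - 6)/2 = (-54 - 6)/2 = (½)*(-60) = -30)
T*(-68) = -30*(-68) = 2040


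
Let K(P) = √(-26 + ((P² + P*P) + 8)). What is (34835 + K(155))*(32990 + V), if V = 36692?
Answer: 2427372470 + 278728*√3002 ≈ 2.4426e+9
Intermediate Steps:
K(P) = √(-18 + 2*P²) (K(P) = √(-26 + ((P² + P²) + 8)) = √(-26 + (2*P² + 8)) = √(-26 + (8 + 2*P²)) = √(-18 + 2*P²))
(34835 + K(155))*(32990 + V) = (34835 + √(-18 + 2*155²))*(32990 + 36692) = (34835 + √(-18 + 2*24025))*69682 = (34835 + √(-18 + 48050))*69682 = (34835 + √48032)*69682 = (34835 + 4*√3002)*69682 = 2427372470 + 278728*√3002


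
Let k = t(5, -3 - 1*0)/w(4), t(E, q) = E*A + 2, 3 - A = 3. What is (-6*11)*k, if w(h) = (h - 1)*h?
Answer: -11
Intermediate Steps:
A = 0 (A = 3 - 1*3 = 3 - 3 = 0)
t(E, q) = 2 (t(E, q) = E*0 + 2 = 0 + 2 = 2)
w(h) = h*(-1 + h) (w(h) = (-1 + h)*h = h*(-1 + h))
k = ⅙ (k = 2/((4*(-1 + 4))) = 2/((4*3)) = 2/12 = 2*(1/12) = ⅙ ≈ 0.16667)
(-6*11)*k = -6*11*(⅙) = -66*⅙ = -11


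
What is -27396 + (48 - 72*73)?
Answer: -32604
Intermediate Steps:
-27396 + (48 - 72*73) = -27396 + (48 - 5256) = -27396 - 5208 = -32604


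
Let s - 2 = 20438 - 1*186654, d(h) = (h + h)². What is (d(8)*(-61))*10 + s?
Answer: -322374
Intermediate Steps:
d(h) = 4*h² (d(h) = (2*h)² = 4*h²)
s = -166214 (s = 2 + (20438 - 1*186654) = 2 + (20438 - 186654) = 2 - 166216 = -166214)
(d(8)*(-61))*10 + s = ((4*8²)*(-61))*10 - 166214 = ((4*64)*(-61))*10 - 166214 = (256*(-61))*10 - 166214 = -15616*10 - 166214 = -156160 - 166214 = -322374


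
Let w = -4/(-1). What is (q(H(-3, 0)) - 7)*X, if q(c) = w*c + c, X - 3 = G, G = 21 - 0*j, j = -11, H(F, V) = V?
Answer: -168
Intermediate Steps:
w = 4 (w = -4*(-1) = 4)
G = 21 (G = 21 - 0*(-11) = 21 - 1*0 = 21 + 0 = 21)
X = 24 (X = 3 + 21 = 24)
q(c) = 5*c (q(c) = 4*c + c = 5*c)
(q(H(-3, 0)) - 7)*X = (5*0 - 7)*24 = (0 - 7)*24 = -7*24 = -168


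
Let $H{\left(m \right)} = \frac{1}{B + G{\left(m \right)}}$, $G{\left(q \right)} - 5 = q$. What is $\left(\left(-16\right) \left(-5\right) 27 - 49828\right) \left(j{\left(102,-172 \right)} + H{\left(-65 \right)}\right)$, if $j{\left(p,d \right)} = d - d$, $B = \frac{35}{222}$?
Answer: $\frac{10582296}{13285} \approx 796.56$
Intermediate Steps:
$G{\left(q \right)} = 5 + q$
$B = \frac{35}{222}$ ($B = 35 \cdot \frac{1}{222} = \frac{35}{222} \approx 0.15766$)
$j{\left(p,d \right)} = 0$
$H{\left(m \right)} = \frac{1}{\frac{1145}{222} + m}$ ($H{\left(m \right)} = \frac{1}{\frac{35}{222} + \left(5 + m\right)} = \frac{1}{\frac{1145}{222} + m}$)
$\left(\left(-16\right) \left(-5\right) 27 - 49828\right) \left(j{\left(102,-172 \right)} + H{\left(-65 \right)}\right) = \left(\left(-16\right) \left(-5\right) 27 - 49828\right) \left(0 + \frac{222}{1145 + 222 \left(-65\right)}\right) = \left(80 \cdot 27 - 49828\right) \left(0 + \frac{222}{1145 - 14430}\right) = \left(2160 - 49828\right) \left(0 + \frac{222}{-13285}\right) = - 47668 \left(0 + 222 \left(- \frac{1}{13285}\right)\right) = - 47668 \left(0 - \frac{222}{13285}\right) = \left(-47668\right) \left(- \frac{222}{13285}\right) = \frac{10582296}{13285}$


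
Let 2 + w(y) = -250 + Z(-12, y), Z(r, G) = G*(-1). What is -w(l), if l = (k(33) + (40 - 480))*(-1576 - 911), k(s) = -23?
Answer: 1151733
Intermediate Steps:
Z(r, G) = -G
l = 1151481 (l = (-23 + (40 - 480))*(-1576 - 911) = (-23 - 440)*(-2487) = -463*(-2487) = 1151481)
w(y) = -252 - y (w(y) = -2 + (-250 - y) = -252 - y)
-w(l) = -(-252 - 1*1151481) = -(-252 - 1151481) = -1*(-1151733) = 1151733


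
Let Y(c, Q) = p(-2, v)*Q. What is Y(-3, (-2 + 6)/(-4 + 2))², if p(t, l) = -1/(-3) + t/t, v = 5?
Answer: 64/9 ≈ 7.1111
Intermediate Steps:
p(t, l) = 4/3 (p(t, l) = -1*(-⅓) + 1 = ⅓ + 1 = 4/3)
Y(c, Q) = 4*Q/3
Y(-3, (-2 + 6)/(-4 + 2))² = (4*((-2 + 6)/(-4 + 2))/3)² = (4*(4/(-2))/3)² = (4*(4*(-½))/3)² = ((4/3)*(-2))² = (-8/3)² = 64/9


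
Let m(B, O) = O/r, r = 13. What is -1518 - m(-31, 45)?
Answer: -19779/13 ≈ -1521.5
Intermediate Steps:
m(B, O) = O/13
-1518 - m(-31, 45) = -1518 - 45/13 = -19779/13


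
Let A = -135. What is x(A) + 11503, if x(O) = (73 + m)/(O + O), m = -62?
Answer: 3105799/270 ≈ 11503.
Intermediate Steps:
x(O) = 11/(2*O) (x(O) = (73 - 62)/(O + O) = 11/((2*O)) = 11*(1/(2*O)) = 11/(2*O))
x(A) + 11503 = (11/2)/(-135) + 11503 = (11/2)*(-1/135) + 11503 = -11/270 + 11503 = 3105799/270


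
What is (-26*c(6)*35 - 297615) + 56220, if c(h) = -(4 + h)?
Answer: -232295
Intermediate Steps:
c(h) = -4 - h
(-26*c(6)*35 - 297615) + 56220 = (-26*(-4 - 1*6)*35 - 297615) + 56220 = (-26*(-4 - 6)*35 - 297615) + 56220 = (-26*(-10)*35 - 297615) + 56220 = (260*35 - 297615) + 56220 = (9100 - 297615) + 56220 = -288515 + 56220 = -232295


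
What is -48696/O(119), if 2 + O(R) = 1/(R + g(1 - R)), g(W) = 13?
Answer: 6427872/263 ≈ 24441.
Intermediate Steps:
O(R) = -2 + 1/(13 + R) (O(R) = -2 + 1/(R + 13) = -2 + 1/(13 + R))
-48696/O(119) = -48696*(13 + 119)/(-25 - 2*119) = -48696*132/(-25 - 238) = -48696/((1/132)*(-263)) = -48696/(-263/132) = -48696*(-132/263) = 6427872/263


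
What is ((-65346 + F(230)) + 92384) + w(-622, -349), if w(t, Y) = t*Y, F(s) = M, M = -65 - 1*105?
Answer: 243946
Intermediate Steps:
M = -170 (M = -65 - 105 = -170)
F(s) = -170
w(t, Y) = Y*t
((-65346 + F(230)) + 92384) + w(-622, -349) = ((-65346 - 170) + 92384) - 349*(-622) = (-65516 + 92384) + 217078 = 26868 + 217078 = 243946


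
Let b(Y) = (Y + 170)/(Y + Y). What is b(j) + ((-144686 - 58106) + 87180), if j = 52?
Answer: -6011713/52 ≈ -1.1561e+5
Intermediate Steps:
b(Y) = (170 + Y)/(2*Y) (b(Y) = (170 + Y)/((2*Y)) = (170 + Y)*(1/(2*Y)) = (170 + Y)/(2*Y))
b(j) + ((-144686 - 58106) + 87180) = (½)*(170 + 52)/52 + ((-144686 - 58106) + 87180) = (½)*(1/52)*222 + (-202792 + 87180) = 111/52 - 115612 = -6011713/52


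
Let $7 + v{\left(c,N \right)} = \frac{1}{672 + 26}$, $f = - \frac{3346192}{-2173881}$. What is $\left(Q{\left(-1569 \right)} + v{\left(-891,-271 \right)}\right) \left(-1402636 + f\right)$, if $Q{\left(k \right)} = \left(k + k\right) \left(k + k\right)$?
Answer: $- \frac{10478793167626629427274}{758684469} \approx -1.3812 \cdot 10^{13}$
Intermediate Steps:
$f = \frac{3346192}{2173881}$ ($f = \left(-3346192\right) \left(- \frac{1}{2173881}\right) = \frac{3346192}{2173881} \approx 1.5393$)
$v{\left(c,N \right)} = - \frac{4885}{698}$ ($v{\left(c,N \right)} = -7 + \frac{1}{672 + 26} = -7 + \frac{1}{698} = - \frac{4885}{698}$)
$Q{\left(k \right)} = 4 k^{2}$ ($Q{\left(k \right)} = 2 k 2 k = 4 k^{2}$)
$\left(Q{\left(-1569 \right)} + v{\left(-891,-271 \right)}\right) \left(-1402636 + f\right) = \left(4 \left(-1569\right)^{2} - \frac{4885}{698}\right) \left(-1402636 + \frac{3346192}{2173881}\right) = \left(4 \cdot 2461761 - \frac{4885}{698}\right) \left(- \frac{3049160404124}{2173881}\right) = \left(9847044 - \frac{4885}{698}\right) \left(- \frac{3049160404124}{2173881}\right) = \frac{6873231827}{698} \left(- \frac{3049160404124}{2173881}\right) = - \frac{10478793167626629427274}{758684469}$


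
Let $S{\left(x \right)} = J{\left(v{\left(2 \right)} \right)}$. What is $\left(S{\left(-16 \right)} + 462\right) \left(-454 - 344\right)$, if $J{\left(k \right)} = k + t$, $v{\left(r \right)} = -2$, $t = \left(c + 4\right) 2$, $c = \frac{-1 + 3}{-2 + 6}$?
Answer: $-374262$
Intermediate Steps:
$c = \frac{1}{2}$ ($c = \frac{2}{4} = 2 \cdot \frac{1}{4} = \frac{1}{2} \approx 0.5$)
$t = 9$ ($t = \left(\frac{1}{2} + 4\right) 2 = \frac{9}{2} \cdot 2 = 9$)
$J{\left(k \right)} = 9 + k$ ($J{\left(k \right)} = k + 9 = 9 + k$)
$S{\left(x \right)} = 7$ ($S{\left(x \right)} = 9 - 2 = 7$)
$\left(S{\left(-16 \right)} + 462\right) \left(-454 - 344\right) = \left(7 + 462\right) \left(-454 - 344\right) = 469 \left(-798\right) = -374262$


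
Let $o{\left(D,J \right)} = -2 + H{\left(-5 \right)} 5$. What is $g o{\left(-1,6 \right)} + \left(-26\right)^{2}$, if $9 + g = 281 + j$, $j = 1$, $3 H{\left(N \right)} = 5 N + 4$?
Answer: $-9425$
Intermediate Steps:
$H{\left(N \right)} = \frac{4}{3} + \frac{5 N}{3}$ ($H{\left(N \right)} = \frac{5 N + 4}{3} = \frac{4 + 5 N}{3} = \frac{4}{3} + \frac{5 N}{3}$)
$o{\left(D,J \right)} = -37$ ($o{\left(D,J \right)} = -2 + \left(\frac{4}{3} + \frac{5}{3} \left(-5\right)\right) 5 = -2 + \left(\frac{4}{3} - \frac{25}{3}\right) 5 = -2 - 35 = -37$)
$g = 273$ ($g = -9 + \left(281 + 1\right) = -9 + 282 = 273$)
$g o{\left(-1,6 \right)} + \left(-26\right)^{2} = 273 \left(-37\right) + \left(-26\right)^{2} = -10101 + 676 = -9425$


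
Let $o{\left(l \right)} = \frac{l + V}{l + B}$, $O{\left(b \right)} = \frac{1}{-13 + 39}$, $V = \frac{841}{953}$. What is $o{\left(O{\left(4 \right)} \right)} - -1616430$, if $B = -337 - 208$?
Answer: $\frac{21826746403691}{13503057} \approx 1.6164 \cdot 10^{6}$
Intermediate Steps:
$B = -545$
$V = \frac{841}{953}$ ($V = 841 \cdot \frac{1}{953} = \frac{841}{953} \approx 0.88248$)
$O{\left(b \right)} = \frac{1}{26}$
$o{\left(l \right)} = \frac{\frac{841}{953} + l}{-545 + l}$ ($o{\left(l \right)} = \frac{l + \frac{841}{953}}{l - 545} = \frac{\frac{841}{953} + l}{-545 + l}$)
$o{\left(O{\left(4 \right)} \right)} - -1616430 = \frac{\frac{841}{953} + \frac{1}{26}}{-545 + \frac{1}{26}} - -1616430 = \frac{1}{- \frac{14169}{26}} \cdot \frac{22819}{24778} + 1616430 = \left(- \frac{26}{14169}\right) \frac{22819}{24778} + 1616430 = - \frac{22819}{13503057} + 1616430 = \frac{21826746403691}{13503057}$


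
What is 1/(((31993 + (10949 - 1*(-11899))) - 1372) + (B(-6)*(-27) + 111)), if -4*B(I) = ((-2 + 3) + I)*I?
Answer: 2/107565 ≈ 1.8593e-5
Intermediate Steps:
B(I) = -I*(1 + I)/4 (B(I) = -((-2 + 3) + I)*I/4 = -(1 + I)*I/4 = -I*(1 + I)/4)
1/(((31993 + (10949 - 1*(-11899))) - 1372) + (B(-6)*(-27) + 111)) = 1/(((31993 + (10949 - 1*(-11899))) - 1372) + (-¼*(-6)*(1 - 6)*(-27) + 111)) = 1/(((31993 + (10949 + 11899)) - 1372) + (-¼*(-6)*(-5)*(-27) + 111)) = 1/(((31993 + 22848) - 1372) + (-15/2*(-27) + 111)) = 1/((54841 - 1372) + (405/2 + 111)) = 1/(53469 + 627/2) = 1/(107565/2) = 2/107565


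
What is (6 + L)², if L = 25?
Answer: 961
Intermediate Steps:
(6 + L)² = (6 + 25)² = 31² = 961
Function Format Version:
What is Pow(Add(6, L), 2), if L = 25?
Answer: 961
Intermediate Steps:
Pow(Add(6, L), 2) = Pow(Add(6, 25), 2) = Pow(31, 2) = 961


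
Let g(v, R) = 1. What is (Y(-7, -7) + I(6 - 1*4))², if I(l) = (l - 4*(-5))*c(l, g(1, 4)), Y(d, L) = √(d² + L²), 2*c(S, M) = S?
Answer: 582 + 308*√2 ≈ 1017.6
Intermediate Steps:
c(S, M) = S/2
Y(d, L) = √(L² + d²)
I(l) = l*(20 + l)/2 (I(l) = (l - 4*(-5))*(l/2) = (l + 20)*(l/2) = (20 + l)*(l/2) = l*(20 + l)/2)
(Y(-7, -7) + I(6 - 1*4))² = (√((-7)² + (-7)²) + (6 - 1*4)*(20 + (6 - 1*4))/2)² = (√(49 + 49) + (6 - 4)*(20 + (6 - 4))/2)² = (√98 + (½)*2*(20 + 2))² = (7*√2 + (½)*2*22)² = (7*√2 + 22)² = (22 + 7*√2)²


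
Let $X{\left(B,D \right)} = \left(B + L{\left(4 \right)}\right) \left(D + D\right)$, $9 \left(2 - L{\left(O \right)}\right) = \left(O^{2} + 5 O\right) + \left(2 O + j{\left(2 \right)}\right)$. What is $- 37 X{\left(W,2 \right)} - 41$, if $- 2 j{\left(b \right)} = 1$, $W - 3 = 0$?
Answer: $- \frac{197}{3} \approx -65.667$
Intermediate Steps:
$W = 3$ ($W = 3 + 0 = 3$)
$j{\left(b \right)} = - \frac{1}{2}$ ($j{\left(b \right)} = \left(- \frac{1}{2}\right) 1 = - \frac{1}{2}$)
$L{\left(O \right)} = \frac{37}{18} - \frac{7 O}{9} - \frac{O^{2}}{9}$ ($L{\left(O \right)} = 2 - \frac{\left(O^{2} + 5 O\right) + \left(2 O - \frac{1}{2}\right)}{9} = 2 - \frac{\left(O^{2} + 5 O\right) + \left(- \frac{1}{2} + 2 O\right)}{9} = 2 - \frac{- \frac{1}{2} + O^{2} + 7 O}{9} = 2 - \left(- \frac{1}{18} + \frac{O^{2}}{9} + \frac{7 O}{9}\right) = \frac{37}{18} - \frac{7 O}{9} - \frac{O^{2}}{9}$)
$X{\left(B,D \right)} = 2 D \left(- \frac{17}{6} + B\right)$ ($X{\left(B,D \right)} = \left(B - \left(\frac{19}{18} + \frac{16}{9}\right)\right) \left(D + D\right) = \left(B - \frac{17}{6}\right) 2 D = \left(- \frac{17}{6} + B\right) 2 D = 2 D \left(- \frac{17}{6} + B\right)$)
$- 37 X{\left(W,2 \right)} - 41 = - 37 \cdot \frac{1}{3} \cdot 2 \left(-17 + 6 \cdot 3\right) - 41 = - 37 \cdot \frac{1}{3} \cdot 2 \left(-17 + 18\right) - 41 = - 37 \cdot \frac{1}{3} \cdot 2 \cdot 1 - 41 = \left(-37\right) \frac{2}{3} - 41 = - \frac{74}{3} - 41 = - \frac{197}{3}$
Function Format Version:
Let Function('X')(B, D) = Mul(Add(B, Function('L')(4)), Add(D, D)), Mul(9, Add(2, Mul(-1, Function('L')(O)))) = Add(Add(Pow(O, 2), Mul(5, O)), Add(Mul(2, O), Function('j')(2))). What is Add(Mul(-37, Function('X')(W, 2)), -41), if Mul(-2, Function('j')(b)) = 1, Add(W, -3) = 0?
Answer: Rational(-197, 3) ≈ -65.667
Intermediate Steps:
W = 3 (W = Add(3, 0) = 3)
Function('j')(b) = Rational(-1, 2) (Function('j')(b) = Mul(Rational(-1, 2), 1) = Rational(-1, 2))
Function('L')(O) = Add(Rational(37, 18), Mul(Rational(-7, 9), O), Mul(Rational(-1, 9), Pow(O, 2))) (Function('L')(O) = Add(2, Mul(Rational(-1, 9), Add(Add(Pow(O, 2), Mul(5, O)), Add(Mul(2, O), Rational(-1, 2))))) = Add(2, Mul(Rational(-1, 9), Add(Add(Pow(O, 2), Mul(5, O)), Add(Rational(-1, 2), Mul(2, O))))) = Add(2, Mul(Rational(-1, 9), Add(Rational(-1, 2), Pow(O, 2), Mul(7, O)))) = Add(2, Add(Rational(1, 18), Mul(Rational(-7, 9), O), Mul(Rational(-1, 9), Pow(O, 2)))) = Add(Rational(37, 18), Mul(Rational(-7, 9), O), Mul(Rational(-1, 9), Pow(O, 2))))
Function('X')(B, D) = Mul(2, D, Add(Rational(-17, 6), B)) (Function('X')(B, D) = Mul(Add(B, Add(Rational(37, 18), Mul(Rational(-7, 9), 4), Mul(Rational(-1, 9), Pow(4, 2)))), Add(D, D)) = Mul(Add(B, Add(Rational(37, 18), Rational(-28, 9), Mul(Rational(-1, 9), 16))), Mul(2, D)) = Mul(Add(B, Add(Rational(37, 18), Rational(-28, 9), Rational(-16, 9))), Mul(2, D)) = Mul(Add(B, Rational(-17, 6)), Mul(2, D)) = Mul(Add(Rational(-17, 6), B), Mul(2, D)) = Mul(2, D, Add(Rational(-17, 6), B)))
Add(Mul(-37, Function('X')(W, 2)), -41) = Add(Mul(-37, Mul(Rational(1, 3), 2, Add(-17, Mul(6, 3)))), -41) = Add(Mul(-37, Mul(Rational(1, 3), 2, Add(-17, 18))), -41) = Add(Mul(-37, Mul(Rational(1, 3), 2, 1)), -41) = Add(Mul(-37, Rational(2, 3)), -41) = Add(Rational(-74, 3), -41) = Rational(-197, 3)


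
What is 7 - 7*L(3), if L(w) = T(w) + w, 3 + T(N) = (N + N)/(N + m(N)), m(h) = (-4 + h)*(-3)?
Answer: 0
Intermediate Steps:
m(h) = 12 - 3*h
T(N) = -3 + 2*N/(12 - 2*N) (T(N) = -3 + (N + N)/(N + (12 - 3*N)) = -3 + (2*N)/(12 - 2*N) = -3 + 2*N/(12 - 2*N))
L(w) = w + 2*(9 - 2*w)/(-6 + w) (L(w) = 2*(9 - 2*w)/(-6 + w) + w = w + 2*(9 - 2*w)/(-6 + w))
7 - 7*L(3) = 7 - 7*(18 + 3² - 10*3)/(-6 + 3) = 7 - 7*(18 + 9 - 30)/(-3) = 7 - (-7)*(-3)/3 = 7 - 7*1 = 7 - 7 = 0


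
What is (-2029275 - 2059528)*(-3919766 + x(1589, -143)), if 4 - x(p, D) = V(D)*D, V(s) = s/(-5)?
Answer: 80052061191883/5 ≈ 1.6010e+13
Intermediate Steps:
V(s) = -s/5 (V(s) = s*(-⅕) = -s/5)
x(p, D) = 4 + D²/5 (x(p, D) = 4 - (-D/5)*D = 4 - (-1)*D²/5 = 4 + D²/5)
(-2029275 - 2059528)*(-3919766 + x(1589, -143)) = (-2029275 - 2059528)*(-3919766 + (4 + (⅕)*(-143)²)) = -4088803*(-3919766 + (4 + (⅕)*20449)) = -4088803*(-3919766 + (4 + 20449/5)) = -4088803*(-3919766 + 20469/5) = -4088803*(-19578361/5) = 80052061191883/5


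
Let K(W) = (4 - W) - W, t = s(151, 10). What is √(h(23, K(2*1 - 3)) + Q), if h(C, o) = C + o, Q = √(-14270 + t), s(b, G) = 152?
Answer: √(29 + I*√14118) ≈ 8.6979 + 6.8303*I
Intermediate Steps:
t = 152
K(W) = 4 - 2*W
Q = I*√14118 (Q = √(-14270 + 152) = √(-14118) = I*√14118 ≈ 118.82*I)
√(h(23, K(2*1 - 3)) + Q) = √((23 + (4 - 2*(2*1 - 3))) + I*√14118) = √((23 + (4 - 2*(2 - 3))) + I*√14118) = √((23 + (4 - 2*(-1))) + I*√14118) = √((23 + (4 + 2)) + I*√14118) = √((23 + 6) + I*√14118) = √(29 + I*√14118)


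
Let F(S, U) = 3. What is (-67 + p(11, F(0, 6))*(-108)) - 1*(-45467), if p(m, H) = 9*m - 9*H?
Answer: 37624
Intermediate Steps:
p(m, H) = -9*H + 9*m
(-67 + p(11, F(0, 6))*(-108)) - 1*(-45467) = (-67 + (-9*3 + 9*11)*(-108)) - 1*(-45467) = (-67 + (-27 + 99)*(-108)) + 45467 = (-67 + 72*(-108)) + 45467 = (-67 - 7776) + 45467 = -7843 + 45467 = 37624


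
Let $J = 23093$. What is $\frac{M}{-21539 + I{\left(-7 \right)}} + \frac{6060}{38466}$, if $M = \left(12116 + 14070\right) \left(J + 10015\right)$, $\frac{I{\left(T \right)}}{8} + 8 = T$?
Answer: $- \frac{5558097714578}{138855849} \approx -40028.0$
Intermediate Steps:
$I{\left(T \right)} = -64 + 8 T$
$M = 866966088$ ($M = \left(12116 + 14070\right) \left(23093 + 10015\right) = 26186 \cdot 33108 = 866966088$)
$\frac{M}{-21539 + I{\left(-7 \right)}} + \frac{6060}{38466} = \frac{866966088}{-21539 + \left(-64 + 8 \left(-7\right)\right)} + \frac{6060}{38466} = \frac{866966088}{-21539 - 120} + 6060 \cdot \frac{1}{38466} = \frac{866966088}{-21539 - 120} + \frac{1010}{6411} = \frac{866966088}{-21659} + \frac{1010}{6411} = 866966088 \left(- \frac{1}{21659}\right) + \frac{1010}{6411} = - \frac{866966088}{21659} + \frac{1010}{6411} = - \frac{5558097714578}{138855849}$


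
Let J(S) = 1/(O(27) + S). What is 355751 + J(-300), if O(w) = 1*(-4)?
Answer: 108148303/304 ≈ 3.5575e+5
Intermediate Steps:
O(w) = -4
J(S) = 1/(-4 + S)
355751 + J(-300) = 355751 + 1/(-4 - 300) = 355751 + 1/(-304) = 355751 - 1/304 = 108148303/304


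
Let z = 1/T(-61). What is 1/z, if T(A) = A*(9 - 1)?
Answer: -488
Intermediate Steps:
T(A) = 8*A (T(A) = A*8 = 8*A)
z = -1/488 (z = 1/(8*(-61)) = 1/(-488) = -1/488 ≈ -0.0020492)
1/z = 1/(-1/488) = -488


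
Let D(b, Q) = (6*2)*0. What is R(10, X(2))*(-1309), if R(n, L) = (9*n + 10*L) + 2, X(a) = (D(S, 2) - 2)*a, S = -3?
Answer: -68068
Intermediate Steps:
D(b, Q) = 0 (D(b, Q) = 12*0 = 0)
X(a) = -2*a (X(a) = (0 - 2)*a = -2*a)
R(n, L) = 2 + 9*n + 10*L
R(10, X(2))*(-1309) = (2 + 9*10 + 10*(-2*2))*(-1309) = (2 + 90 + 10*(-4))*(-1309) = (2 + 90 - 40)*(-1309) = 52*(-1309) = -68068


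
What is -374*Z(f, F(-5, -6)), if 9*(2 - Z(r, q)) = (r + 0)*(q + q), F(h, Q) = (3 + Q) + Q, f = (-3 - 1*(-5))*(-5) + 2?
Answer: 5236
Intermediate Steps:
f = -8 (f = (-3 + 5)*(-5) + 2 = 2*(-5) + 2 = -10 + 2 = -8)
F(h, Q) = 3 + 2*Q
Z(r, q) = 2 - 2*q*r/9 (Z(r, q) = 2 - (r + 0)*(q + q)/9 = 2 - r*2*q/9 = 2 - 2*q*r/9)
-374*Z(f, F(-5, -6)) = -374*(2 - 2/9*(3 + 2*(-6))*(-8)) = -374*(2 - 2/9*(3 - 12)*(-8)) = -374*(2 - 2/9*(-9)*(-8)) = -374*(2 - 16) = -374*(-14) = 5236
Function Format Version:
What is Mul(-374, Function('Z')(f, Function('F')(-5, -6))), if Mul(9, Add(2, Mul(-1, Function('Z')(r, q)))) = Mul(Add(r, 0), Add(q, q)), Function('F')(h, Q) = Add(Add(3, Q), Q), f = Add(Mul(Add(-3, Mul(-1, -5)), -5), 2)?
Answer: 5236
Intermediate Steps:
f = -8 (f = Add(Mul(Add(-3, 5), -5), 2) = Add(Mul(2, -5), 2) = Add(-10, 2) = -8)
Function('F')(h, Q) = Add(3, Mul(2, Q))
Function('Z')(r, q) = Add(2, Mul(Rational(-2, 9), q, r)) (Function('Z')(r, q) = Add(2, Mul(Rational(-1, 9), Mul(Add(r, 0), Add(q, q)))) = Add(2, Mul(Rational(-1, 9), Mul(r, Mul(2, q)))) = Add(2, Mul(Rational(-1, 9), Mul(2, q, r))) = Add(2, Mul(Rational(-2, 9), q, r)))
Mul(-374, Function('Z')(f, Function('F')(-5, -6))) = Mul(-374, Add(2, Mul(Rational(-2, 9), Add(3, Mul(2, -6)), -8))) = Mul(-374, Add(2, Mul(Rational(-2, 9), Add(3, -12), -8))) = Mul(-374, Add(2, Mul(Rational(-2, 9), -9, -8))) = Mul(-374, Add(2, -16)) = Mul(-374, -14) = 5236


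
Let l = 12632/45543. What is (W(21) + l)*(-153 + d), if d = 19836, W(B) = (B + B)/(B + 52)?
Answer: 18600054462/1108213 ≈ 16784.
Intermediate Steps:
W(B) = 2*B/(52 + B) (W(B) = (2*B)/(52 + B) = 2*B/(52 + B))
l = 12632/45543 (l = 12632*(1/45543) = 12632/45543 ≈ 0.27736)
(W(21) + l)*(-153 + d) = (2*21/(52 + 21) + 12632/45543)*(-153 + 19836) = (2*21/73 + 12632/45543)*19683 = (2*21*(1/73) + 12632/45543)*19683 = (42/73 + 12632/45543)*19683 = (2834942/3324639)*19683 = 18600054462/1108213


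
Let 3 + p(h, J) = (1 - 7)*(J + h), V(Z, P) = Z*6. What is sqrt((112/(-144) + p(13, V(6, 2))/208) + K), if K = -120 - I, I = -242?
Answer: sqrt(2915315)/156 ≈ 10.945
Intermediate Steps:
V(Z, P) = 6*Z
p(h, J) = -3 - 6*J - 6*h (p(h, J) = -3 + (1 - 7)*(J + h) = -3 - 6*(J + h) = -3 + (-6*J - 6*h) = -3 - 6*J - 6*h)
K = 122 (K = -120 - 1*(-242) = -120 + 242 = 122)
sqrt((112/(-144) + p(13, V(6, 2))/208) + K) = sqrt((112/(-144) + (-3 - 36*6 - 6*13)/208) + 122) = sqrt((112*(-1/144) + (-3 - 6*36 - 78)*(1/208)) + 122) = sqrt((-7/9 + (-3 - 216 - 78)*(1/208)) + 122) = sqrt((-7/9 - 297*1/208) + 122) = sqrt((-7/9 - 297/208) + 122) = sqrt(-4129/1872 + 122) = sqrt(224255/1872) = sqrt(2915315)/156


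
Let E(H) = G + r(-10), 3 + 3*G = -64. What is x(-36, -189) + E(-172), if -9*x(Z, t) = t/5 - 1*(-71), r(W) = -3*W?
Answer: 179/45 ≈ 3.9778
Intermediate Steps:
G = -67/3 (G = -1 + (⅓)*(-64) = -1 - 64/3 = -67/3 ≈ -22.333)
E(H) = 23/3 (E(H) = -67/3 - 3*(-10) = -67/3 + 30 = 23/3)
x(Z, t) = -71/9 - t/45 (x(Z, t) = -(t/5 - 1*(-71))/9 = -(t*(⅕) + 71)/9 = -(t/5 + 71)/9 = -(71 + t/5)/9 = -71/9 - t/45)
x(-36, -189) + E(-172) = (-71/9 - 1/45*(-189)) + 23/3 = (-71/9 + 21/5) + 23/3 = -166/45 + 23/3 = 179/45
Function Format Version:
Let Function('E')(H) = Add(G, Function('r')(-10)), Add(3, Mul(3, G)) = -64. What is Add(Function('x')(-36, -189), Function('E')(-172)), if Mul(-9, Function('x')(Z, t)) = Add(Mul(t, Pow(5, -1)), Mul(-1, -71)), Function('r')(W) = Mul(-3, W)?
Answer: Rational(179, 45) ≈ 3.9778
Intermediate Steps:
G = Rational(-67, 3) (G = Add(-1, Mul(Rational(1, 3), -64)) = Add(-1, Rational(-64, 3)) = Rational(-67, 3) ≈ -22.333)
Function('E')(H) = Rational(23, 3) (Function('E')(H) = Add(Rational(-67, 3), Mul(-3, -10)) = Add(Rational(-67, 3), 30) = Rational(23, 3))
Function('x')(Z, t) = Add(Rational(-71, 9), Mul(Rational(-1, 45), t)) (Function('x')(Z, t) = Mul(Rational(-1, 9), Add(Mul(t, Pow(5, -1)), Mul(-1, -71))) = Mul(Rational(-1, 9), Add(Mul(t, Rational(1, 5)), 71)) = Mul(Rational(-1, 9), Add(Mul(Rational(1, 5), t), 71)) = Mul(Rational(-1, 9), Add(71, Mul(Rational(1, 5), t))) = Add(Rational(-71, 9), Mul(Rational(-1, 45), t)))
Add(Function('x')(-36, -189), Function('E')(-172)) = Add(Add(Rational(-71, 9), Mul(Rational(-1, 45), -189)), Rational(23, 3)) = Add(Add(Rational(-71, 9), Rational(21, 5)), Rational(23, 3)) = Add(Rational(-166, 45), Rational(23, 3)) = Rational(179, 45)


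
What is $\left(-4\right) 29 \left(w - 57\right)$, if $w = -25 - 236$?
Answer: $36888$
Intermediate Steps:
$w = -261$ ($w = -25 - 236 = -261$)
$\left(-4\right) 29 \left(w - 57\right) = \left(-4\right) 29 \left(-261 - 57\right) = - 116 \left(-261 + \left(-201 + 144\right)\right) = - 116 \left(-261 - 57\right) = \left(-116\right) \left(-318\right) = 36888$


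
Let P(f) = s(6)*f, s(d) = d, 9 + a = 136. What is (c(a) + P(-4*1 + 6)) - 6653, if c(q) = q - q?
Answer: -6641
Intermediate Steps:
a = 127 (a = -9 + 136 = 127)
c(q) = 0
P(f) = 6*f
(c(a) + P(-4*1 + 6)) - 6653 = (0 + 6*(-4*1 + 6)) - 6653 = (0 + 6*(-4 + 6)) - 6653 = (0 + 6*2) - 6653 = (0 + 12) - 6653 = 12 - 6653 = -6641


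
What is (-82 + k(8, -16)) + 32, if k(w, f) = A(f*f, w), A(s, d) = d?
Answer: -42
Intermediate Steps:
k(w, f) = w
(-82 + k(8, -16)) + 32 = (-82 + 8) + 32 = -74 + 32 = -42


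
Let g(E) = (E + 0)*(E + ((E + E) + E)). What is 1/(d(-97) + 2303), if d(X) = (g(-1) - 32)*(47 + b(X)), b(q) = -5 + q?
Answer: 1/3843 ≈ 0.00026021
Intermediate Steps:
g(E) = 4*E² (g(E) = E*(E + (2*E + E)) = E*(E + 3*E) = E*(4*E) = 4*E²)
d(X) = -1176 - 28*X (d(X) = (4*(-1)² - 32)*(47 + (-5 + X)) = (4*1 - 32)*(42 + X) = (4 - 32)*(42 + X) = -28*(42 + X) = -1176 - 28*X)
1/(d(-97) + 2303) = 1/((-1176 - 28*(-97)) + 2303) = 1/((-1176 + 2716) + 2303) = 1/(1540 + 2303) = 1/3843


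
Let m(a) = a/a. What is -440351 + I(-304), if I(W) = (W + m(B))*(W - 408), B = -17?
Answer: -224615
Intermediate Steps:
m(a) = 1
I(W) = (1 + W)*(-408 + W) (I(W) = (W + 1)*(W - 408) = (1 + W)*(-408 + W))
-440351 + I(-304) = -440351 + (-408 + (-304)² - 407*(-304)) = -440351 + (-408 + 92416 + 123728) = -440351 + 215736 = -224615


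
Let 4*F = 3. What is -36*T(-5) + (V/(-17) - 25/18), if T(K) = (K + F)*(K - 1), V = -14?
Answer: -281081/306 ≈ -918.57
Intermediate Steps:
F = ¾ (F = (¼)*3 = ¾ ≈ 0.75000)
T(K) = (-1 + K)*(¾ + K) (T(K) = (K + ¾)*(K - 1) = (¾ + K)*(-1 + K) = (-1 + K)*(¾ + K))
-36*T(-5) + (V/(-17) - 25/18) = -36*(-¾ + (-5)² - ¼*(-5)) + (-14/(-17) - 25/18) = -36*(-¾ + 25 + 5/4) + (-14*(-1/17) - 25*1/18) = -36*51/2 + (14/17 - 25/18) = -918 - 173/306 = -281081/306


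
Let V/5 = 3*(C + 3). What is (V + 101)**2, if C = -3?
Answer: 10201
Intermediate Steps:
V = 0 (V = 5*(3*(-3 + 3)) = 5*(3*0) = 5*0 = 0)
(V + 101)**2 = (0 + 101)**2 = 101**2 = 10201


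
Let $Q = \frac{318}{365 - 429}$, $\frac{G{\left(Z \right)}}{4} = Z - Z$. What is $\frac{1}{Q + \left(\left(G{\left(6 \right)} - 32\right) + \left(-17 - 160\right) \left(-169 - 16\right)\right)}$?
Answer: $\frac{32}{1046657} \approx 3.0574 \cdot 10^{-5}$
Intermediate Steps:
$G{\left(Z \right)} = 0$ ($G{\left(Z \right)} = 4 \left(Z - Z\right) = 4 \cdot 0 = 0$)
$Q = - \frac{159}{32}$ ($Q = \frac{318}{-64} = 318 \left(- \frac{1}{64}\right) = - \frac{159}{32} \approx -4.9688$)
$\frac{1}{Q + \left(\left(G{\left(6 \right)} - 32\right) + \left(-17 - 160\right) \left(-169 - 16\right)\right)} = \frac{1}{- \frac{159}{32} + \left(\left(0 - 32\right) + \left(-17 - 160\right) \left(-169 - 16\right)\right)} = \frac{1}{- \frac{159}{32} - -32713} = \frac{1}{- \frac{159}{32} + \left(-32 + 32745\right)} = \frac{1}{- \frac{159}{32} + 32713} = \frac{1}{\frac{1046657}{32}} = \frac{32}{1046657}$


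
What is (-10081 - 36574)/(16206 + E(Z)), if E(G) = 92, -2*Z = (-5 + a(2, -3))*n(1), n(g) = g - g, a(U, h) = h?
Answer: -46655/16298 ≈ -2.8626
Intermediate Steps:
n(g) = 0
Z = 0 (Z = -(-5 - 3)*0/2 = -(-4)*0 = -1/2*0 = 0)
(-10081 - 36574)/(16206 + E(Z)) = (-10081 - 36574)/(16206 + 92) = -46655/16298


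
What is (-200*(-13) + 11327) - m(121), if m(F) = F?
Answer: 13806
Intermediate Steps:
(-200*(-13) + 11327) - m(121) = (-200*(-13) + 11327) - 1*121 = (2600 + 11327) - 121 = 13927 - 121 = 13806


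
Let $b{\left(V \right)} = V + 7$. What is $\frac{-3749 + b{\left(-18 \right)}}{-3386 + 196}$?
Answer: $\frac{376}{319} \approx 1.1787$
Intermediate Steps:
$b{\left(V \right)} = 7 + V$
$\frac{-3749 + b{\left(-18 \right)}}{-3386 + 196} = \frac{-3749 + \left(7 - 18\right)}{-3386 + 196} = \frac{-3749 - 11}{-3190} = \left(-3760\right) \left(- \frac{1}{3190}\right) = \frac{376}{319}$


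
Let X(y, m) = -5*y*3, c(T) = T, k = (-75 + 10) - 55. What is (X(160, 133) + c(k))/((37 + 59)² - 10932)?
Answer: 210/143 ≈ 1.4685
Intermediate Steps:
k = -120 (k = -65 - 55 = -120)
X(y, m) = -15*y
(X(160, 133) + c(k))/((37 + 59)² - 10932) = (-15*160 - 120)/((37 + 59)² - 10932) = (-2400 - 120)/(96² - 10932) = -2520/(9216 - 10932) = -2520/(-1716) = -2520*(-1/1716) = 210/143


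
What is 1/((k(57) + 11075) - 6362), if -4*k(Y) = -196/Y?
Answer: 57/268690 ≈ 0.00021214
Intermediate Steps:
k(Y) = 49/Y (k(Y) = -(-49)/Y = 49/Y)
1/((k(57) + 11075) - 6362) = 1/((49/57 + 11075) - 6362) = 1/(631324/57 - 6362) = 1/(268690/57) = 57/268690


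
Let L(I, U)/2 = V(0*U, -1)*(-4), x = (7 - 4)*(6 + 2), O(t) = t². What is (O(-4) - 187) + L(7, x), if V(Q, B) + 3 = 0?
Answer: -147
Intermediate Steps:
V(Q, B) = -3 (V(Q, B) = -3 + 0 = -3)
x = 24 (x = 3*8 = 24)
L(I, U) = 24 (L(I, U) = 2*(-3*(-4)) = 2*12 = 24)
(O(-4) - 187) + L(7, x) = ((-4)² - 187) + 24 = (16 - 187) + 24 = -171 + 24 = -147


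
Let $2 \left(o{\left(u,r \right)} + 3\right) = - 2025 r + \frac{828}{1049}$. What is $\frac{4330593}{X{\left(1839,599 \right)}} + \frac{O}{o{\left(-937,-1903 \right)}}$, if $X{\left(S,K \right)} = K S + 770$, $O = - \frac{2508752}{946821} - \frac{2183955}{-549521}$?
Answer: $\frac{314080041709266912729575759}{79947505080843152829870591} \approx 3.9286$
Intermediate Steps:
$O = \frac{23765605147}{17941311129}$ ($O = \left(-2508752\right) \frac{1}{946821} - - \frac{2183955}{549521} = - \frac{2508752}{946821} + \frac{2183955}{549521} = \frac{23765605147}{17941311129} \approx 1.3246$)
$X{\left(S,K \right)} = 770 + K S$
$o{\left(u,r \right)} = - \frac{2733}{1049} - \frac{2025 r}{2}$ ($o{\left(u,r \right)} = -3 + \frac{- 2025 r + \frac{828}{1049}}{2} = -3 + \frac{\frac{828}{1049} - 2025 r}{2} = -3 - \left(- \frac{414}{1049} + \frac{2025 r}{2}\right) = - \frac{2733}{1049} - \frac{2025 r}{2}$)
$\frac{4330593}{X{\left(1839,599 \right)}} + \frac{O}{o{\left(-937,-1903 \right)}} = \frac{4330593}{770 + 599 \cdot 1839} + \frac{23765605147}{17941311129 \left(- \frac{2733}{1049} - - \frac{3853575}{2}\right)} = \frac{4330593}{770 + 1101561} + \frac{23765605147}{17941311129 \left(- \frac{2733}{1049} + \frac{3853575}{2}\right)} = \frac{4330593}{1102331} + \frac{23765605147}{17941311129 \cdot \frac{4042394709}{2098}} = 4330593 \cdot \frac{1}{1102331} + \frac{23765605147}{17941311129} \cdot \frac{2098}{4042394709} = \frac{4330593}{1102331} + \frac{49860239598406}{72525861180392416461} = \frac{314080041709266912729575759}{79947505080843152829870591}$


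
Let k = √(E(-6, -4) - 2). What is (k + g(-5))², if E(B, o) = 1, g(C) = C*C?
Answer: (25 + I)² ≈ 624.0 + 50.0*I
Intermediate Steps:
g(C) = C²
k = I (k = √(1 - 2) = √(-1) = I ≈ 1.0*I)
(k + g(-5))² = (I + (-5)²)² = (I + 25)² = (25 + I)²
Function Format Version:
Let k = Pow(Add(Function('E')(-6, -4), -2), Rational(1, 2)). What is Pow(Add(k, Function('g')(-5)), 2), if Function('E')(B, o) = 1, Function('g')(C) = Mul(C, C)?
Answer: Pow(Add(25, I), 2) ≈ Add(624.00, Mul(50.000, I))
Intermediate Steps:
Function('g')(C) = Pow(C, 2)
k = I (k = Pow(Add(1, -2), Rational(1, 2)) = Pow(-1, Rational(1, 2)) = I ≈ Mul(1.0000, I))
Pow(Add(k, Function('g')(-5)), 2) = Pow(Add(I, Pow(-5, 2)), 2) = Pow(Add(I, 25), 2) = Pow(Add(25, I), 2)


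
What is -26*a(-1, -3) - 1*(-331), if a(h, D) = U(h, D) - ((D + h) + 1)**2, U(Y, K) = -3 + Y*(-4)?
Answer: 539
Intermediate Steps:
U(Y, K) = -3 - 4*Y
a(h, D) = -3 - (1 + D + h)**2 - 4*h (a(h, D) = (-3 - 4*h) - ((D + h) + 1)**2 = (-3 - 4*h) - (1 + D + h)**2 = -3 - (1 + D + h)**2 - 4*h)
-26*a(-1, -3) - 1*(-331) = -26*(-3 - (1 - 3 - 1)**2 - 4*(-1)) - 1*(-331) = -26*(-3 - 1*(-3)**2 + 4) + 331 = -26*(-3 - 1*9 + 4) + 331 = -26*(-3 - 9 + 4) + 331 = -26*(-8) + 331 = 208 + 331 = 539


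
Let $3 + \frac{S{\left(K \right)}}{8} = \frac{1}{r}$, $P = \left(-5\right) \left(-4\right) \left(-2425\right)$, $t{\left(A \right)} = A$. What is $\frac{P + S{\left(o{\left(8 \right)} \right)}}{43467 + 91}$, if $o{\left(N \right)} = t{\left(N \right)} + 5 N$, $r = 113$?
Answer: $- \frac{94538}{84863} \approx -1.114$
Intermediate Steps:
$P = -48500$ ($P = 20 \left(-2425\right) = -48500$)
$o{\left(N \right)} = 6 N$ ($o{\left(N \right)} = N + 5 N = 6 N$)
$S{\left(K \right)} = - \frac{2704}{113}$ ($S{\left(K \right)} = -24 + \frac{8}{113} = - \frac{2704}{113}$)
$\frac{P + S{\left(o{\left(8 \right)} \right)}}{43467 + 91} = \frac{-48500 - \frac{2704}{113}}{43467 + 91} = - \frac{5483204}{113 \cdot 43558} = \left(- \frac{5483204}{113}\right) \frac{1}{43558} = - \frac{94538}{84863}$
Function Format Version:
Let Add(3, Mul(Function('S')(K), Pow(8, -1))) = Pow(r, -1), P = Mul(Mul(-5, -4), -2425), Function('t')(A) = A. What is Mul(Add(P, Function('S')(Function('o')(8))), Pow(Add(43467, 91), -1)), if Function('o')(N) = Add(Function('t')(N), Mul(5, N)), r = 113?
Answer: Rational(-94538, 84863) ≈ -1.1140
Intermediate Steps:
P = -48500 (P = Mul(20, -2425) = -48500)
Function('o')(N) = Mul(6, N) (Function('o')(N) = Add(N, Mul(5, N)) = Mul(6, N))
Function('S')(K) = Rational(-2704, 113) (Function('S')(K) = Add(-24, Mul(8, Pow(113, -1))) = Add(-24, Mul(8, Rational(1, 113))) = Add(-24, Rational(8, 113)) = Rational(-2704, 113))
Mul(Add(P, Function('S')(Function('o')(8))), Pow(Add(43467, 91), -1)) = Mul(Add(-48500, Rational(-2704, 113)), Pow(Add(43467, 91), -1)) = Mul(Rational(-5483204, 113), Pow(43558, -1)) = Mul(Rational(-5483204, 113), Rational(1, 43558)) = Rational(-94538, 84863)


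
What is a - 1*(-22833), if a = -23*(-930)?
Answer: 44223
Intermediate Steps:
a = 21390
a - 1*(-22833) = 21390 - 1*(-22833) = 21390 + 22833 = 44223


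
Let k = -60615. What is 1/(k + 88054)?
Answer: 1/27439 ≈ 3.6444e-5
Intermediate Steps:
1/(k + 88054) = 1/(-60615 + 88054) = 1/27439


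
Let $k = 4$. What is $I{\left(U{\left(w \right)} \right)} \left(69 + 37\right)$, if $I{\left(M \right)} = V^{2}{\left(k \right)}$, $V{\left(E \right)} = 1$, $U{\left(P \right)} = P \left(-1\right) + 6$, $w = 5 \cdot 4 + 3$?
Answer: $106$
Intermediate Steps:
$w = 23$ ($w = 20 + 3 = 23$)
$U{\left(P \right)} = 6 - P$ ($U{\left(P \right)} = - P + 6 = 6 - P$)
$I{\left(M \right)} = 1$ ($I{\left(M \right)} = 1^{2} = 1$)
$I{\left(U{\left(w \right)} \right)} \left(69 + 37\right) = 1 \left(69 + 37\right) = 1 \cdot 106 = 106$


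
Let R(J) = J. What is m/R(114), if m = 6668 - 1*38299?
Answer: -31631/114 ≈ -277.46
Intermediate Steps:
m = -31631 (m = 6668 - 38299 = -31631)
m/R(114) = -31631/114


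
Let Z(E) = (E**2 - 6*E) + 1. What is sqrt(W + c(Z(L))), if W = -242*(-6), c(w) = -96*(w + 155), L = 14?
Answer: 34*I*sqrt(21) ≈ 155.81*I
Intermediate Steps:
Z(E) = 1 + E**2 - 6*E
c(w) = -14880 - 96*w (c(w) = -96*(155 + w) = -14880 - 96*w)
W = 1452
sqrt(W + c(Z(L))) = sqrt(1452 + (-14880 - 96*(1 + 14**2 - 6*14))) = sqrt(1452 + (-14880 - 96*(1 + 196 - 84))) = sqrt(1452 + (-14880 - 96*113)) = sqrt(1452 + (-14880 - 10848)) = sqrt(1452 - 25728) = sqrt(-24276) = 34*I*sqrt(21)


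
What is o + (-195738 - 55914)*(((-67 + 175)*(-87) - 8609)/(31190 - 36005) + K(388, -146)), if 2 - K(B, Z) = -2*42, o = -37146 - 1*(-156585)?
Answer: -7210831477/321 ≈ -2.2464e+7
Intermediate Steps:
o = 119439 (o = -37146 + 156585 = 119439)
K(B, Z) = 86 (K(B, Z) = 2 - (-2)*42 = 2 - 1*(-84) = 2 + 84 = 86)
o + (-195738 - 55914)*(((-67 + 175)*(-87) - 8609)/(31190 - 36005) + K(388, -146)) = 119439 + (-195738 - 55914)*(((-67 + 175)*(-87) - 8609)/(31190 - 36005) + 86) = 119439 - 251652*((108*(-87) - 8609)/(-4815) + 86) = 119439 - 251652*((-9396 - 8609)*(-1/4815) + 86) = 119439 - 251652*(-18005*(-1/4815) + 86) = 119439 - 251652*(3601/963 + 86) = 119439 - 251652*86419/963 = 119439 - 7249171396/321 = -7210831477/321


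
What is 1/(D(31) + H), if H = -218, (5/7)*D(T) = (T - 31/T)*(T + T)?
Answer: 1/2386 ≈ 0.00041911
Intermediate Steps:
D(T) = 14*T*(T - 31/T)/5 (D(T) = 7*((T - 31/T)*(T + T))/5 = 7*((T - 31/T)*(2*T))/5 = 7*(2*T*(T - 31/T))/5 = 14*T*(T - 31/T)/5)
1/(D(31) + H) = 1/((-434/5 + (14/5)*31²) - 218) = 1/((-434/5 + (14/5)*961) - 218) = 1/((-434/5 + 13454/5) - 218) = 1/(2604 - 218) = 1/2386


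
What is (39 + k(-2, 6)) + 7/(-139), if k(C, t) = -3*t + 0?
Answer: 2912/139 ≈ 20.950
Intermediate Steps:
k(C, t) = -3*t
(39 + k(-2, 6)) + 7/(-139) = (39 - 3*6) + 7/(-139) = (39 - 18) + 7*(-1/139) = 21 - 7/139 = 2912/139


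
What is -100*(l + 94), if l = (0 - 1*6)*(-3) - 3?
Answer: -10900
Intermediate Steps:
l = 15 (l = (0 - 6)*(-3) - 3 = -6*(-3) - 3 = 18 - 3 = 15)
-100*(l + 94) = -100*(15 + 94) = -100*109 = -10900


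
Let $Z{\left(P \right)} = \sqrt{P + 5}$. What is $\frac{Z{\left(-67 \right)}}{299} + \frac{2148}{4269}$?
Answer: $\frac{716}{1423} + \frac{i \sqrt{62}}{299} \approx 0.50316 + 0.026334 i$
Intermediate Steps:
$Z{\left(P \right)} = \sqrt{5 + P}$
$\frac{Z{\left(-67 \right)}}{299} + \frac{2148}{4269} = \frac{\sqrt{5 - 67}}{299} + \frac{2148}{4269} = \sqrt{-62} \cdot \frac{1}{299} + 2148 \cdot \frac{1}{4269} = i \sqrt{62} \cdot \frac{1}{299} + \frac{716}{1423} = \frac{i \sqrt{62}}{299} + \frac{716}{1423} = \frac{716}{1423} + \frac{i \sqrt{62}}{299}$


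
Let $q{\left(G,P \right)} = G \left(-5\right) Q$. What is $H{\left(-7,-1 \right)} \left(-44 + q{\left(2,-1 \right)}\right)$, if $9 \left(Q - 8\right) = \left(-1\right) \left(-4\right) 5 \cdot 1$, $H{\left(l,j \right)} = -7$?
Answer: $\frac{9212}{9} \approx 1023.6$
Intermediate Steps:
$Q = \frac{92}{9}$ ($Q = 8 + \frac{\left(-1\right) \left(-4\right) 5 \cdot 1}{9} = 8 + \frac{4 \cdot 5 \cdot 1}{9} = 8 + \frac{20 \cdot 1}{9} = 8 + \frac{1}{9} \cdot 20 = 8 + \frac{20}{9} = \frac{92}{9} \approx 10.222$)
$q{\left(G,P \right)} = - \frac{460 G}{9}$ ($q{\left(G,P \right)} = G \left(-5\right) \frac{92}{9} = - 5 G \frac{92}{9} = - \frac{460 G}{9}$)
$H{\left(-7,-1 \right)} \left(-44 + q{\left(2,-1 \right)}\right) = - 7 \left(-44 - \frac{920}{9}\right) = \left(-7\right) \left(- \frac{1316}{9}\right) = \frac{9212}{9}$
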